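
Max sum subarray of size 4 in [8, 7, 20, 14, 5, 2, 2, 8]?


[0:4]: 49
[1:5]: 46
[2:6]: 41
[3:7]: 23
[4:8]: 17

Max: 49 at [0:4]


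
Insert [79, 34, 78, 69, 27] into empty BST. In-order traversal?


Insert 79: root
Insert 34: L from 79
Insert 78: L from 79 -> R from 34
Insert 69: L from 79 -> R from 34 -> L from 78
Insert 27: L from 79 -> L from 34

In-order: [27, 34, 69, 78, 79]


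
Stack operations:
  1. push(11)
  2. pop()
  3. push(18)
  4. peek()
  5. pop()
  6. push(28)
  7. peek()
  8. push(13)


push(11) -> [11]
pop()->11, []
push(18) -> [18]
peek()->18
pop()->18, []
push(28) -> [28]
peek()->28
push(13) -> [28, 13]

Final stack: [28, 13]


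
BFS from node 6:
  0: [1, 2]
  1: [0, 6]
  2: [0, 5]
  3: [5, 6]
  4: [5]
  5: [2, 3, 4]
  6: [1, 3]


Visit 6, enqueue [1, 3]
Visit 1, enqueue [0]
Visit 3, enqueue [5]
Visit 0, enqueue [2]
Visit 5, enqueue [4]
Visit 2, enqueue []
Visit 4, enqueue []

BFS order: [6, 1, 3, 0, 5, 2, 4]


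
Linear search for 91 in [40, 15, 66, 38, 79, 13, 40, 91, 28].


i=0: 40!=91
i=1: 15!=91
i=2: 66!=91
i=3: 38!=91
i=4: 79!=91
i=5: 13!=91
i=6: 40!=91
i=7: 91==91 found!

Found at 7, 8 comps


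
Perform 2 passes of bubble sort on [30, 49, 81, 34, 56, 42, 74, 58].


Initial: [30, 49, 81, 34, 56, 42, 74, 58]
Pass 1: [30, 49, 34, 56, 42, 74, 58, 81] (5 swaps)
Pass 2: [30, 34, 49, 42, 56, 58, 74, 81] (3 swaps)

After 2 passes: [30, 34, 49, 42, 56, 58, 74, 81]


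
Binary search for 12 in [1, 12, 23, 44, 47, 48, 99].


Step 1: lo=0, hi=6, mid=3, val=44
Step 2: lo=0, hi=2, mid=1, val=12

Found at index 1


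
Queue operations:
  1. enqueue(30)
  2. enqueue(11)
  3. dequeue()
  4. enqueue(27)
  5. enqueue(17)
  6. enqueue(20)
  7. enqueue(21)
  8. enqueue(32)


enqueue(30) -> [30]
enqueue(11) -> [30, 11]
dequeue()->30, [11]
enqueue(27) -> [11, 27]
enqueue(17) -> [11, 27, 17]
enqueue(20) -> [11, 27, 17, 20]
enqueue(21) -> [11, 27, 17, 20, 21]
enqueue(32) -> [11, 27, 17, 20, 21, 32]

Final queue: [11, 27, 17, 20, 21, 32]


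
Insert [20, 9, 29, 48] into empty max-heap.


Insert 20: [20]
Insert 9: [20, 9]
Insert 29: [29, 9, 20]
Insert 48: [48, 29, 20, 9]

Final heap: [48, 29, 20, 9]


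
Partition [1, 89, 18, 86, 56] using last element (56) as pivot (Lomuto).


Pivot: 56
  1 <= 56: advance i (no swap)
  18 <= 56: swap -> [1, 18, 89, 86, 56]
Place pivot at 2: [1, 18, 56, 86, 89]

Partitioned: [1, 18, 56, 86, 89]


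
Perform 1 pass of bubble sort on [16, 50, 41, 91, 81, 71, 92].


Initial: [16, 50, 41, 91, 81, 71, 92]
Pass 1: [16, 41, 50, 81, 71, 91, 92] (3 swaps)

After 1 pass: [16, 41, 50, 81, 71, 91, 92]


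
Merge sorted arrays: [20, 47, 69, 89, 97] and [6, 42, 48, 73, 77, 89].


Take 6 from B
Take 20 from A
Take 42 from B
Take 47 from A
Take 48 from B
Take 69 from A
Take 73 from B
Take 77 from B
Take 89 from A
Take 89 from B

Merged: [6, 20, 42, 47, 48, 69, 73, 77, 89, 89, 97]


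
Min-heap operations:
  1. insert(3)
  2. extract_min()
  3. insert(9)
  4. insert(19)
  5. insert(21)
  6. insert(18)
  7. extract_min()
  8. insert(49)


insert(3) -> [3]
extract_min()->3, []
insert(9) -> [9]
insert(19) -> [9, 19]
insert(21) -> [9, 19, 21]
insert(18) -> [9, 18, 21, 19]
extract_min()->9, [18, 19, 21]
insert(49) -> [18, 19, 21, 49]

Final heap: [18, 19, 21, 49]


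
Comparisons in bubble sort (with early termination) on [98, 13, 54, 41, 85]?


Algorithm: bubble sort (with early termination)
Input: [98, 13, 54, 41, 85]
Sorted: [13, 41, 54, 85, 98]

9


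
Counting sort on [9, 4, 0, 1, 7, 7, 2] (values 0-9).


Input: [9, 4, 0, 1, 7, 7, 2]
Counts: [1, 1, 1, 0, 1, 0, 0, 2, 0, 1]

Sorted: [0, 1, 2, 4, 7, 7, 9]


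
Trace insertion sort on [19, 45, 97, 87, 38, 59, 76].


Initial: [19, 45, 97, 87, 38, 59, 76]
Insert 45: [19, 45, 97, 87, 38, 59, 76]
Insert 97: [19, 45, 97, 87, 38, 59, 76]
Insert 87: [19, 45, 87, 97, 38, 59, 76]
Insert 38: [19, 38, 45, 87, 97, 59, 76]
Insert 59: [19, 38, 45, 59, 87, 97, 76]
Insert 76: [19, 38, 45, 59, 76, 87, 97]

Sorted: [19, 38, 45, 59, 76, 87, 97]


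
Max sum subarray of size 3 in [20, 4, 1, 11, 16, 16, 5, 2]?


[0:3]: 25
[1:4]: 16
[2:5]: 28
[3:6]: 43
[4:7]: 37
[5:8]: 23

Max: 43 at [3:6]


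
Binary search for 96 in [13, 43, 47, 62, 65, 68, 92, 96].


Step 1: lo=0, hi=7, mid=3, val=62
Step 2: lo=4, hi=7, mid=5, val=68
Step 3: lo=6, hi=7, mid=6, val=92
Step 4: lo=7, hi=7, mid=7, val=96

Found at index 7


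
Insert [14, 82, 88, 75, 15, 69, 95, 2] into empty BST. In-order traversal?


Insert 14: root
Insert 82: R from 14
Insert 88: R from 14 -> R from 82
Insert 75: R from 14 -> L from 82
Insert 15: R from 14 -> L from 82 -> L from 75
Insert 69: R from 14 -> L from 82 -> L from 75 -> R from 15
Insert 95: R from 14 -> R from 82 -> R from 88
Insert 2: L from 14

In-order: [2, 14, 15, 69, 75, 82, 88, 95]


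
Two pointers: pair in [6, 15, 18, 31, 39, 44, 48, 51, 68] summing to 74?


lo=0(6)+hi=8(68)=74

Yes: 6+68=74


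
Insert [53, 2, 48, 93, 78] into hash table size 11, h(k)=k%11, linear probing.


Insert 53: h=9 -> slot 9
Insert 2: h=2 -> slot 2
Insert 48: h=4 -> slot 4
Insert 93: h=5 -> slot 5
Insert 78: h=1 -> slot 1

Table: [None, 78, 2, None, 48, 93, None, None, None, 53, None]


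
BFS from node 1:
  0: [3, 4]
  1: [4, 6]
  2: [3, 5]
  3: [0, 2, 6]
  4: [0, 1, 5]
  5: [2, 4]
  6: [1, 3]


Visit 1, enqueue [4, 6]
Visit 4, enqueue [0, 5]
Visit 6, enqueue [3]
Visit 0, enqueue []
Visit 5, enqueue [2]
Visit 3, enqueue []
Visit 2, enqueue []

BFS order: [1, 4, 6, 0, 5, 3, 2]


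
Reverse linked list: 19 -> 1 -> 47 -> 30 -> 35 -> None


Step 1: curr=19, set curr.next=prev(None) | reversed so far: 19
Step 2: curr=1, set curr.next=prev(19) | reversed so far: 1 -> 19
Step 3: curr=47, set curr.next=prev(1) | reversed so far: 47 -> 1 -> 19
Step 4: curr=30, set curr.next=prev(47) | reversed so far: 30 -> 47 -> 1 -> 19
Step 5: curr=35, set curr.next=prev(30) | reversed so far: 35 -> 30 -> 47 -> 1 -> 19

35 -> 30 -> 47 -> 1 -> 19 -> None


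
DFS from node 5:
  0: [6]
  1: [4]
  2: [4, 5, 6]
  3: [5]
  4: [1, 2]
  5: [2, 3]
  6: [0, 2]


Visit 5, push [3, 2]
Visit 2, push [6, 4]
Visit 4, push [1]
Visit 1, push []
Visit 6, push [0]
Visit 0, push []
Visit 3, push []

DFS order: [5, 2, 4, 1, 6, 0, 3]


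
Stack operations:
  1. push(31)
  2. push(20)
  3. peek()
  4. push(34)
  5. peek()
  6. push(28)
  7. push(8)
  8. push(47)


push(31) -> [31]
push(20) -> [31, 20]
peek()->20
push(34) -> [31, 20, 34]
peek()->34
push(28) -> [31, 20, 34, 28]
push(8) -> [31, 20, 34, 28, 8]
push(47) -> [31, 20, 34, 28, 8, 47]

Final stack: [31, 20, 34, 28, 8, 47]


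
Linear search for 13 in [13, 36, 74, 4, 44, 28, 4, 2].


i=0: 13==13 found!

Found at 0, 1 comps


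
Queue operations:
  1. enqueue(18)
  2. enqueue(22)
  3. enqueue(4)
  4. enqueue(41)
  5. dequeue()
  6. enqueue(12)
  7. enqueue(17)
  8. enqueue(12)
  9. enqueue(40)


enqueue(18) -> [18]
enqueue(22) -> [18, 22]
enqueue(4) -> [18, 22, 4]
enqueue(41) -> [18, 22, 4, 41]
dequeue()->18, [22, 4, 41]
enqueue(12) -> [22, 4, 41, 12]
enqueue(17) -> [22, 4, 41, 12, 17]
enqueue(12) -> [22, 4, 41, 12, 17, 12]
enqueue(40) -> [22, 4, 41, 12, 17, 12, 40]

Final queue: [22, 4, 41, 12, 17, 12, 40]


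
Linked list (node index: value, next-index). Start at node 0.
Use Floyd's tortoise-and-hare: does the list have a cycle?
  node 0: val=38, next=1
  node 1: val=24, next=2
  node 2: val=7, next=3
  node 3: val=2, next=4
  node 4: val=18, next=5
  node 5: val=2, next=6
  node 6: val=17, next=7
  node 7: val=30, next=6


Floyd's tortoise (slow, +1) and hare (fast, +2):
  init: slow=0, fast=0
  step 1: slow=1, fast=2
  step 2: slow=2, fast=4
  step 3: slow=3, fast=6
  step 4: slow=4, fast=6
  step 5: slow=5, fast=6
  step 6: slow=6, fast=6
  slow == fast at node 6: cycle detected

Cycle: yes


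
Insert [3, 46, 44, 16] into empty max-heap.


Insert 3: [3]
Insert 46: [46, 3]
Insert 44: [46, 3, 44]
Insert 16: [46, 16, 44, 3]

Final heap: [46, 16, 44, 3]


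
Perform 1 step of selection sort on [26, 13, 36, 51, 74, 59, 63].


Initial: [26, 13, 36, 51, 74, 59, 63]
Step 1: min=13 at 1
  Swap: [13, 26, 36, 51, 74, 59, 63]

After 1 step: [13, 26, 36, 51, 74, 59, 63]


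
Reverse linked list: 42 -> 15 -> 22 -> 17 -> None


Step 1: curr=42, set curr.next=prev(None) | reversed so far: 42
Step 2: curr=15, set curr.next=prev(42) | reversed so far: 15 -> 42
Step 3: curr=22, set curr.next=prev(15) | reversed so far: 22 -> 15 -> 42
Step 4: curr=17, set curr.next=prev(22) | reversed so far: 17 -> 22 -> 15 -> 42

17 -> 22 -> 15 -> 42 -> None


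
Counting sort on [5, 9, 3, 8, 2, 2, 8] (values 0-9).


Input: [5, 9, 3, 8, 2, 2, 8]
Counts: [0, 0, 2, 1, 0, 1, 0, 0, 2, 1]

Sorted: [2, 2, 3, 5, 8, 8, 9]


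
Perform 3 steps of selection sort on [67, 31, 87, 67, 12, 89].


Initial: [67, 31, 87, 67, 12, 89]
Step 1: min=12 at 4
  Swap: [12, 31, 87, 67, 67, 89]
Step 2: min=31 at 1
  Swap: [12, 31, 87, 67, 67, 89]
Step 3: min=67 at 3
  Swap: [12, 31, 67, 87, 67, 89]

After 3 steps: [12, 31, 67, 87, 67, 89]


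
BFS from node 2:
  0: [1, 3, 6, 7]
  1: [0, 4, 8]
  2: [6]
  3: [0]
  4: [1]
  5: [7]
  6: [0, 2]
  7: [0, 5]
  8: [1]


Visit 2, enqueue [6]
Visit 6, enqueue [0]
Visit 0, enqueue [1, 3, 7]
Visit 1, enqueue [4, 8]
Visit 3, enqueue []
Visit 7, enqueue [5]
Visit 4, enqueue []
Visit 8, enqueue []
Visit 5, enqueue []

BFS order: [2, 6, 0, 1, 3, 7, 4, 8, 5]


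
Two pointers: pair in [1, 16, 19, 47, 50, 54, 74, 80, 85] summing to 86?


lo=0(1)+hi=8(85)=86

Yes: 1+85=86


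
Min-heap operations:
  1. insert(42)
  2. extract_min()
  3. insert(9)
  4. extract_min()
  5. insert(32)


insert(42) -> [42]
extract_min()->42, []
insert(9) -> [9]
extract_min()->9, []
insert(32) -> [32]

Final heap: [32]


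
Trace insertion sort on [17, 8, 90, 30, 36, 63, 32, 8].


Initial: [17, 8, 90, 30, 36, 63, 32, 8]
Insert 8: [8, 17, 90, 30, 36, 63, 32, 8]
Insert 90: [8, 17, 90, 30, 36, 63, 32, 8]
Insert 30: [8, 17, 30, 90, 36, 63, 32, 8]
Insert 36: [8, 17, 30, 36, 90, 63, 32, 8]
Insert 63: [8, 17, 30, 36, 63, 90, 32, 8]
Insert 32: [8, 17, 30, 32, 36, 63, 90, 8]
Insert 8: [8, 8, 17, 30, 32, 36, 63, 90]

Sorted: [8, 8, 17, 30, 32, 36, 63, 90]


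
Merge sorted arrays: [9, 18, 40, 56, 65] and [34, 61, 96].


Take 9 from A
Take 18 from A
Take 34 from B
Take 40 from A
Take 56 from A
Take 61 from B
Take 65 from A

Merged: [9, 18, 34, 40, 56, 61, 65, 96]


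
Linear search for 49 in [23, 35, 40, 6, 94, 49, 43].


i=0: 23!=49
i=1: 35!=49
i=2: 40!=49
i=3: 6!=49
i=4: 94!=49
i=5: 49==49 found!

Found at 5, 6 comps


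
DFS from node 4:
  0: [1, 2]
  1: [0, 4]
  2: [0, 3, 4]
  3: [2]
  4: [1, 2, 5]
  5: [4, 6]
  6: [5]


Visit 4, push [5, 2, 1]
Visit 1, push [0]
Visit 0, push [2]
Visit 2, push [3]
Visit 3, push []
Visit 5, push [6]
Visit 6, push []

DFS order: [4, 1, 0, 2, 3, 5, 6]


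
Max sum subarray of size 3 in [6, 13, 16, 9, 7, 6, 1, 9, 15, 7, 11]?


[0:3]: 35
[1:4]: 38
[2:5]: 32
[3:6]: 22
[4:7]: 14
[5:8]: 16
[6:9]: 25
[7:10]: 31
[8:11]: 33

Max: 38 at [1:4]


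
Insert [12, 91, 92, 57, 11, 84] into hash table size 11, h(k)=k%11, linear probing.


Insert 12: h=1 -> slot 1
Insert 91: h=3 -> slot 3
Insert 92: h=4 -> slot 4
Insert 57: h=2 -> slot 2
Insert 11: h=0 -> slot 0
Insert 84: h=7 -> slot 7

Table: [11, 12, 57, 91, 92, None, None, 84, None, None, None]


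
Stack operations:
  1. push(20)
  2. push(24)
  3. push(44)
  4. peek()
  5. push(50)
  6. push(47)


push(20) -> [20]
push(24) -> [20, 24]
push(44) -> [20, 24, 44]
peek()->44
push(50) -> [20, 24, 44, 50]
push(47) -> [20, 24, 44, 50, 47]

Final stack: [20, 24, 44, 50, 47]


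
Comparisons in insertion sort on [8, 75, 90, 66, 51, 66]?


Algorithm: insertion sort
Input: [8, 75, 90, 66, 51, 66]
Sorted: [8, 51, 66, 66, 75, 90]

12


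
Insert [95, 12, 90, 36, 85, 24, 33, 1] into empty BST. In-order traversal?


Insert 95: root
Insert 12: L from 95
Insert 90: L from 95 -> R from 12
Insert 36: L from 95 -> R from 12 -> L from 90
Insert 85: L from 95 -> R from 12 -> L from 90 -> R from 36
Insert 24: L from 95 -> R from 12 -> L from 90 -> L from 36
Insert 33: L from 95 -> R from 12 -> L from 90 -> L from 36 -> R from 24
Insert 1: L from 95 -> L from 12

In-order: [1, 12, 24, 33, 36, 85, 90, 95]


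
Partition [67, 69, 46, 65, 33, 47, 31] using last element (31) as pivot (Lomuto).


Pivot: 31
Place pivot at 0: [31, 69, 46, 65, 33, 47, 67]

Partitioned: [31, 69, 46, 65, 33, 47, 67]


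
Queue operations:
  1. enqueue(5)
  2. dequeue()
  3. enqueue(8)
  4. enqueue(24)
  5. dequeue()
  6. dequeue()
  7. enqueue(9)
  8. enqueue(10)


enqueue(5) -> [5]
dequeue()->5, []
enqueue(8) -> [8]
enqueue(24) -> [8, 24]
dequeue()->8, [24]
dequeue()->24, []
enqueue(9) -> [9]
enqueue(10) -> [9, 10]

Final queue: [9, 10]


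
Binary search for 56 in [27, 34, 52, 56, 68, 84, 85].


Step 1: lo=0, hi=6, mid=3, val=56

Found at index 3


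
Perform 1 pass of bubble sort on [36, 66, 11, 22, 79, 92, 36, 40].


Initial: [36, 66, 11, 22, 79, 92, 36, 40]
Pass 1: [36, 11, 22, 66, 79, 36, 40, 92] (4 swaps)

After 1 pass: [36, 11, 22, 66, 79, 36, 40, 92]


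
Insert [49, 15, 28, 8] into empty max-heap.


Insert 49: [49]
Insert 15: [49, 15]
Insert 28: [49, 15, 28]
Insert 8: [49, 15, 28, 8]

Final heap: [49, 15, 28, 8]


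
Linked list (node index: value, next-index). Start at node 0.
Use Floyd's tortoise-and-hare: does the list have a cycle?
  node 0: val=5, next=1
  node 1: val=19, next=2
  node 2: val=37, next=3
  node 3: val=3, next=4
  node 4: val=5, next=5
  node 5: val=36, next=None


Floyd's tortoise (slow, +1) and hare (fast, +2):
  init: slow=0, fast=0
  step 1: slow=1, fast=2
  step 2: slow=2, fast=4
  step 3: fast 4->5->None, no cycle

Cycle: no


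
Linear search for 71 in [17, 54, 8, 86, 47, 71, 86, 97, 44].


i=0: 17!=71
i=1: 54!=71
i=2: 8!=71
i=3: 86!=71
i=4: 47!=71
i=5: 71==71 found!

Found at 5, 6 comps


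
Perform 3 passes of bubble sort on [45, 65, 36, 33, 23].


Initial: [45, 65, 36, 33, 23]
Pass 1: [45, 36, 33, 23, 65] (3 swaps)
Pass 2: [36, 33, 23, 45, 65] (3 swaps)
Pass 3: [33, 23, 36, 45, 65] (2 swaps)

After 3 passes: [33, 23, 36, 45, 65]


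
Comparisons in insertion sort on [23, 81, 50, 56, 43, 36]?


Algorithm: insertion sort
Input: [23, 81, 50, 56, 43, 36]
Sorted: [23, 36, 43, 50, 56, 81]

14


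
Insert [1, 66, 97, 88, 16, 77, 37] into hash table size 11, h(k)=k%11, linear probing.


Insert 1: h=1 -> slot 1
Insert 66: h=0 -> slot 0
Insert 97: h=9 -> slot 9
Insert 88: h=0, 2 probes -> slot 2
Insert 16: h=5 -> slot 5
Insert 77: h=0, 3 probes -> slot 3
Insert 37: h=4 -> slot 4

Table: [66, 1, 88, 77, 37, 16, None, None, None, 97, None]


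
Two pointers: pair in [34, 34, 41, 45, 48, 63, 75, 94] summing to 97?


lo=0(34)+hi=7(94)=128
lo=0(34)+hi=6(75)=109
lo=0(34)+hi=5(63)=97

Yes: 34+63=97


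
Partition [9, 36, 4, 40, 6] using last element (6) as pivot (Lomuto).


Pivot: 6
  4 <= 6: swap -> [4, 36, 9, 40, 6]
Place pivot at 1: [4, 6, 9, 40, 36]

Partitioned: [4, 6, 9, 40, 36]


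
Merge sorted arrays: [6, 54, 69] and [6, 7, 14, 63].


Take 6 from A
Take 6 from B
Take 7 from B
Take 14 from B
Take 54 from A
Take 63 from B

Merged: [6, 6, 7, 14, 54, 63, 69]


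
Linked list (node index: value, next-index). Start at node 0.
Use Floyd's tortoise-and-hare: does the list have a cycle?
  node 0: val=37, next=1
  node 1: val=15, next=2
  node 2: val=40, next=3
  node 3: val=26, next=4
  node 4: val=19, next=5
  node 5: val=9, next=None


Floyd's tortoise (slow, +1) and hare (fast, +2):
  init: slow=0, fast=0
  step 1: slow=1, fast=2
  step 2: slow=2, fast=4
  step 3: fast 4->5->None, no cycle

Cycle: no


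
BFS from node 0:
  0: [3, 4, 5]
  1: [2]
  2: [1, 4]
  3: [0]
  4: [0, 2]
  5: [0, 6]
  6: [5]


Visit 0, enqueue [3, 4, 5]
Visit 3, enqueue []
Visit 4, enqueue [2]
Visit 5, enqueue [6]
Visit 2, enqueue [1]
Visit 6, enqueue []
Visit 1, enqueue []

BFS order: [0, 3, 4, 5, 2, 6, 1]


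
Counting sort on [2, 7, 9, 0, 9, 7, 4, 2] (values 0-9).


Input: [2, 7, 9, 0, 9, 7, 4, 2]
Counts: [1, 0, 2, 0, 1, 0, 0, 2, 0, 2]

Sorted: [0, 2, 2, 4, 7, 7, 9, 9]


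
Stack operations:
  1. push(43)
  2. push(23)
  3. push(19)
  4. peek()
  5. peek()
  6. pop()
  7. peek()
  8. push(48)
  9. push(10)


push(43) -> [43]
push(23) -> [43, 23]
push(19) -> [43, 23, 19]
peek()->19
peek()->19
pop()->19, [43, 23]
peek()->23
push(48) -> [43, 23, 48]
push(10) -> [43, 23, 48, 10]

Final stack: [43, 23, 48, 10]


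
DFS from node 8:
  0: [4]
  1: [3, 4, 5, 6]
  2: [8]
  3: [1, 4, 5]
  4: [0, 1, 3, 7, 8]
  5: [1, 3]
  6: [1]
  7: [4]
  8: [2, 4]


Visit 8, push [4, 2]
Visit 2, push []
Visit 4, push [7, 3, 1, 0]
Visit 0, push []
Visit 1, push [6, 5, 3]
Visit 3, push [5]
Visit 5, push []
Visit 6, push []
Visit 7, push []

DFS order: [8, 2, 4, 0, 1, 3, 5, 6, 7]


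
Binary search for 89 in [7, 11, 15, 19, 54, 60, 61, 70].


Step 1: lo=0, hi=7, mid=3, val=19
Step 2: lo=4, hi=7, mid=5, val=60
Step 3: lo=6, hi=7, mid=6, val=61
Step 4: lo=7, hi=7, mid=7, val=70

Not found


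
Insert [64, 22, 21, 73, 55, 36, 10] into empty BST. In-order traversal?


Insert 64: root
Insert 22: L from 64
Insert 21: L from 64 -> L from 22
Insert 73: R from 64
Insert 55: L from 64 -> R from 22
Insert 36: L from 64 -> R from 22 -> L from 55
Insert 10: L from 64 -> L from 22 -> L from 21

In-order: [10, 21, 22, 36, 55, 64, 73]


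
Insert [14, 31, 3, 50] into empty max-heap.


Insert 14: [14]
Insert 31: [31, 14]
Insert 3: [31, 14, 3]
Insert 50: [50, 31, 3, 14]

Final heap: [50, 31, 3, 14]


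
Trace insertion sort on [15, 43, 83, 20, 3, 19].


Initial: [15, 43, 83, 20, 3, 19]
Insert 43: [15, 43, 83, 20, 3, 19]
Insert 83: [15, 43, 83, 20, 3, 19]
Insert 20: [15, 20, 43, 83, 3, 19]
Insert 3: [3, 15, 20, 43, 83, 19]
Insert 19: [3, 15, 19, 20, 43, 83]

Sorted: [3, 15, 19, 20, 43, 83]


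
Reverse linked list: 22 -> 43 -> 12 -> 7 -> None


Step 1: curr=22, set curr.next=prev(None) | reversed so far: 22
Step 2: curr=43, set curr.next=prev(22) | reversed so far: 43 -> 22
Step 3: curr=12, set curr.next=prev(43) | reversed so far: 12 -> 43 -> 22
Step 4: curr=7, set curr.next=prev(12) | reversed so far: 7 -> 12 -> 43 -> 22

7 -> 12 -> 43 -> 22 -> None


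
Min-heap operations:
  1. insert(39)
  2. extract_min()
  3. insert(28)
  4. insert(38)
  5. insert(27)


insert(39) -> [39]
extract_min()->39, []
insert(28) -> [28]
insert(38) -> [28, 38]
insert(27) -> [27, 38, 28]

Final heap: [27, 38, 28]


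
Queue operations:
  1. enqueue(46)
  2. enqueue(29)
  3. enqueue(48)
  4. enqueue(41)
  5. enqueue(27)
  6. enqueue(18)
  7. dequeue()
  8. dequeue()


enqueue(46) -> [46]
enqueue(29) -> [46, 29]
enqueue(48) -> [46, 29, 48]
enqueue(41) -> [46, 29, 48, 41]
enqueue(27) -> [46, 29, 48, 41, 27]
enqueue(18) -> [46, 29, 48, 41, 27, 18]
dequeue()->46, [29, 48, 41, 27, 18]
dequeue()->29, [48, 41, 27, 18]

Final queue: [48, 41, 27, 18]


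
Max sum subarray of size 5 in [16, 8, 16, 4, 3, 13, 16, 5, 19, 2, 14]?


[0:5]: 47
[1:6]: 44
[2:7]: 52
[3:8]: 41
[4:9]: 56
[5:10]: 55
[6:11]: 56

Max: 56 at [4:9]


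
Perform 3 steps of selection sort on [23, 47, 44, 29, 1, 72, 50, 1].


Initial: [23, 47, 44, 29, 1, 72, 50, 1]
Step 1: min=1 at 4
  Swap: [1, 47, 44, 29, 23, 72, 50, 1]
Step 2: min=1 at 7
  Swap: [1, 1, 44, 29, 23, 72, 50, 47]
Step 3: min=23 at 4
  Swap: [1, 1, 23, 29, 44, 72, 50, 47]

After 3 steps: [1, 1, 23, 29, 44, 72, 50, 47]


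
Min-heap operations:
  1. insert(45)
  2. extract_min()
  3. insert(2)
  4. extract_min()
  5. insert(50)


insert(45) -> [45]
extract_min()->45, []
insert(2) -> [2]
extract_min()->2, []
insert(50) -> [50]

Final heap: [50]


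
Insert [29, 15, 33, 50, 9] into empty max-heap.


Insert 29: [29]
Insert 15: [29, 15]
Insert 33: [33, 15, 29]
Insert 50: [50, 33, 29, 15]
Insert 9: [50, 33, 29, 15, 9]

Final heap: [50, 33, 29, 15, 9]


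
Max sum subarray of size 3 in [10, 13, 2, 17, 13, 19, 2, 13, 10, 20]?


[0:3]: 25
[1:4]: 32
[2:5]: 32
[3:6]: 49
[4:7]: 34
[5:8]: 34
[6:9]: 25
[7:10]: 43

Max: 49 at [3:6]


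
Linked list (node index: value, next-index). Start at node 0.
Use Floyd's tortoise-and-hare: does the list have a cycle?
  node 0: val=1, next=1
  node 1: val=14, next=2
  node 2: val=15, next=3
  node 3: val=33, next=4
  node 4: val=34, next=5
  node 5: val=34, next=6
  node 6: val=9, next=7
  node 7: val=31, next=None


Floyd's tortoise (slow, +1) and hare (fast, +2):
  init: slow=0, fast=0
  step 1: slow=1, fast=2
  step 2: slow=2, fast=4
  step 3: slow=3, fast=6
  step 4: fast 6->7->None, no cycle

Cycle: no


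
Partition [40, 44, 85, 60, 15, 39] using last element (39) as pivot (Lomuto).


Pivot: 39
  15 <= 39: swap -> [15, 44, 85, 60, 40, 39]
Place pivot at 1: [15, 39, 85, 60, 40, 44]

Partitioned: [15, 39, 85, 60, 40, 44]


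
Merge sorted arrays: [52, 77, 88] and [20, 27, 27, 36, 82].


Take 20 from B
Take 27 from B
Take 27 from B
Take 36 from B
Take 52 from A
Take 77 from A
Take 82 from B

Merged: [20, 27, 27, 36, 52, 77, 82, 88]


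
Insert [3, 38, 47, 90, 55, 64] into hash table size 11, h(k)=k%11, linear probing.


Insert 3: h=3 -> slot 3
Insert 38: h=5 -> slot 5
Insert 47: h=3, 1 probes -> slot 4
Insert 90: h=2 -> slot 2
Insert 55: h=0 -> slot 0
Insert 64: h=9 -> slot 9

Table: [55, None, 90, 3, 47, 38, None, None, None, 64, None]


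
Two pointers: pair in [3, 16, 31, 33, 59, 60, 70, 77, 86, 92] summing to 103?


lo=0(3)+hi=9(92)=95
lo=1(16)+hi=9(92)=108
lo=1(16)+hi=8(86)=102
lo=2(31)+hi=8(86)=117
lo=2(31)+hi=7(77)=108
lo=2(31)+hi=6(70)=101
lo=3(33)+hi=6(70)=103

Yes: 33+70=103


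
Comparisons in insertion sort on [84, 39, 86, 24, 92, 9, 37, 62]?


Algorithm: insertion sort
Input: [84, 39, 86, 24, 92, 9, 37, 62]
Sorted: [9, 24, 37, 39, 62, 84, 86, 92]

20


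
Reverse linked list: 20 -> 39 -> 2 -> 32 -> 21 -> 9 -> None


Step 1: curr=20, set curr.next=prev(None) | reversed so far: 20
Step 2: curr=39, set curr.next=prev(20) | reversed so far: 39 -> 20
Step 3: curr=2, set curr.next=prev(39) | reversed so far: 2 -> 39 -> 20
Step 4: curr=32, set curr.next=prev(2) | reversed so far: 32 -> 2 -> 39 -> 20
Step 5: curr=21, set curr.next=prev(32) | reversed so far: 21 -> 32 -> 2 -> 39 -> 20
Step 6: curr=9, set curr.next=prev(21) | reversed so far: 9 -> 21 -> 32 -> 2 -> 39 -> 20

9 -> 21 -> 32 -> 2 -> 39 -> 20 -> None


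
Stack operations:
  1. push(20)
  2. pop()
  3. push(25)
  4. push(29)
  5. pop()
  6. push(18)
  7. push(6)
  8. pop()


push(20) -> [20]
pop()->20, []
push(25) -> [25]
push(29) -> [25, 29]
pop()->29, [25]
push(18) -> [25, 18]
push(6) -> [25, 18, 6]
pop()->6, [25, 18]

Final stack: [25, 18]


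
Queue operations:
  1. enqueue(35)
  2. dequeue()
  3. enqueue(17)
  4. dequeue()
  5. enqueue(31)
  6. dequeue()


enqueue(35) -> [35]
dequeue()->35, []
enqueue(17) -> [17]
dequeue()->17, []
enqueue(31) -> [31]
dequeue()->31, []

Final queue: []


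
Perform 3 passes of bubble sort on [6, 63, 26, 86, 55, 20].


Initial: [6, 63, 26, 86, 55, 20]
Pass 1: [6, 26, 63, 55, 20, 86] (3 swaps)
Pass 2: [6, 26, 55, 20, 63, 86] (2 swaps)
Pass 3: [6, 26, 20, 55, 63, 86] (1 swaps)

After 3 passes: [6, 26, 20, 55, 63, 86]


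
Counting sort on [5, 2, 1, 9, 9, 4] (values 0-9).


Input: [5, 2, 1, 9, 9, 4]
Counts: [0, 1, 1, 0, 1, 1, 0, 0, 0, 2]

Sorted: [1, 2, 4, 5, 9, 9]


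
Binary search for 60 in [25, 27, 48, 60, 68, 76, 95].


Step 1: lo=0, hi=6, mid=3, val=60

Found at index 3


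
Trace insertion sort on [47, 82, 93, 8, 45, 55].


Initial: [47, 82, 93, 8, 45, 55]
Insert 82: [47, 82, 93, 8, 45, 55]
Insert 93: [47, 82, 93, 8, 45, 55]
Insert 8: [8, 47, 82, 93, 45, 55]
Insert 45: [8, 45, 47, 82, 93, 55]
Insert 55: [8, 45, 47, 55, 82, 93]

Sorted: [8, 45, 47, 55, 82, 93]


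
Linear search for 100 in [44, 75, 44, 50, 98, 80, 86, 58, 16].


i=0: 44!=100
i=1: 75!=100
i=2: 44!=100
i=3: 50!=100
i=4: 98!=100
i=5: 80!=100
i=6: 86!=100
i=7: 58!=100
i=8: 16!=100

Not found, 9 comps


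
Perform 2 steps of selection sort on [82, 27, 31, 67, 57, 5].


Initial: [82, 27, 31, 67, 57, 5]
Step 1: min=5 at 5
  Swap: [5, 27, 31, 67, 57, 82]
Step 2: min=27 at 1
  Swap: [5, 27, 31, 67, 57, 82]

After 2 steps: [5, 27, 31, 67, 57, 82]


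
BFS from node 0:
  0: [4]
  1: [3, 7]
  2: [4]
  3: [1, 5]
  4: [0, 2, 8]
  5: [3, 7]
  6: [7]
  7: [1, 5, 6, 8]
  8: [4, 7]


Visit 0, enqueue [4]
Visit 4, enqueue [2, 8]
Visit 2, enqueue []
Visit 8, enqueue [7]
Visit 7, enqueue [1, 5, 6]
Visit 1, enqueue [3]
Visit 5, enqueue []
Visit 6, enqueue []
Visit 3, enqueue []

BFS order: [0, 4, 2, 8, 7, 1, 5, 6, 3]


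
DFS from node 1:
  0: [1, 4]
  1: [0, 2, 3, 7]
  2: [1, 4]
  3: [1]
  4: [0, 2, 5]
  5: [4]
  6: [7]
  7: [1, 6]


Visit 1, push [7, 3, 2, 0]
Visit 0, push [4]
Visit 4, push [5, 2]
Visit 2, push []
Visit 5, push []
Visit 3, push []
Visit 7, push [6]
Visit 6, push []

DFS order: [1, 0, 4, 2, 5, 3, 7, 6]


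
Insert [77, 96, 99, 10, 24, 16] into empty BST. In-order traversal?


Insert 77: root
Insert 96: R from 77
Insert 99: R from 77 -> R from 96
Insert 10: L from 77
Insert 24: L from 77 -> R from 10
Insert 16: L from 77 -> R from 10 -> L from 24

In-order: [10, 16, 24, 77, 96, 99]


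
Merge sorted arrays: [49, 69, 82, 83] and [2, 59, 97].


Take 2 from B
Take 49 from A
Take 59 from B
Take 69 from A
Take 82 from A
Take 83 from A

Merged: [2, 49, 59, 69, 82, 83, 97]


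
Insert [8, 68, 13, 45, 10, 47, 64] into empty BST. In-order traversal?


Insert 8: root
Insert 68: R from 8
Insert 13: R from 8 -> L from 68
Insert 45: R from 8 -> L from 68 -> R from 13
Insert 10: R from 8 -> L from 68 -> L from 13
Insert 47: R from 8 -> L from 68 -> R from 13 -> R from 45
Insert 64: R from 8 -> L from 68 -> R from 13 -> R from 45 -> R from 47

In-order: [8, 10, 13, 45, 47, 64, 68]


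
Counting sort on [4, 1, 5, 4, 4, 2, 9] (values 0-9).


Input: [4, 1, 5, 4, 4, 2, 9]
Counts: [0, 1, 1, 0, 3, 1, 0, 0, 0, 1]

Sorted: [1, 2, 4, 4, 4, 5, 9]


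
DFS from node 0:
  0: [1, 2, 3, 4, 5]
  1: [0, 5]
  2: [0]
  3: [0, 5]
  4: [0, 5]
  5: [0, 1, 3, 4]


Visit 0, push [5, 4, 3, 2, 1]
Visit 1, push [5]
Visit 5, push [4, 3]
Visit 3, push []
Visit 4, push []
Visit 2, push []

DFS order: [0, 1, 5, 3, 4, 2]


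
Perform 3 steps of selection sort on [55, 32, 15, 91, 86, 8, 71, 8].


Initial: [55, 32, 15, 91, 86, 8, 71, 8]
Step 1: min=8 at 5
  Swap: [8, 32, 15, 91, 86, 55, 71, 8]
Step 2: min=8 at 7
  Swap: [8, 8, 15, 91, 86, 55, 71, 32]
Step 3: min=15 at 2
  Swap: [8, 8, 15, 91, 86, 55, 71, 32]

After 3 steps: [8, 8, 15, 91, 86, 55, 71, 32]


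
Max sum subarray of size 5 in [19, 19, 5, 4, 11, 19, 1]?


[0:5]: 58
[1:6]: 58
[2:7]: 40

Max: 58 at [0:5]


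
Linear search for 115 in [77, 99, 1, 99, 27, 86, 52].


i=0: 77!=115
i=1: 99!=115
i=2: 1!=115
i=3: 99!=115
i=4: 27!=115
i=5: 86!=115
i=6: 52!=115

Not found, 7 comps


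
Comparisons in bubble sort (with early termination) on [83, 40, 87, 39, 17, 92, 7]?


Algorithm: bubble sort (with early termination)
Input: [83, 40, 87, 39, 17, 92, 7]
Sorted: [7, 17, 39, 40, 83, 87, 92]

21


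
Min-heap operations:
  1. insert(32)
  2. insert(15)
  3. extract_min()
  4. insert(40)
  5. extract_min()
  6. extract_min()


insert(32) -> [32]
insert(15) -> [15, 32]
extract_min()->15, [32]
insert(40) -> [32, 40]
extract_min()->32, [40]
extract_min()->40, []

Final heap: []


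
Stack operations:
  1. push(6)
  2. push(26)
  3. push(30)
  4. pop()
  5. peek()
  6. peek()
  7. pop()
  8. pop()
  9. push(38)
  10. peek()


push(6) -> [6]
push(26) -> [6, 26]
push(30) -> [6, 26, 30]
pop()->30, [6, 26]
peek()->26
peek()->26
pop()->26, [6]
pop()->6, []
push(38) -> [38]
peek()->38

Final stack: [38]


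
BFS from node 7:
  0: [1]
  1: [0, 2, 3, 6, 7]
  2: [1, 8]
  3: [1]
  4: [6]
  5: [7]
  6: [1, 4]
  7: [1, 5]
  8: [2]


Visit 7, enqueue [1, 5]
Visit 1, enqueue [0, 2, 3, 6]
Visit 5, enqueue []
Visit 0, enqueue []
Visit 2, enqueue [8]
Visit 3, enqueue []
Visit 6, enqueue [4]
Visit 8, enqueue []
Visit 4, enqueue []

BFS order: [7, 1, 5, 0, 2, 3, 6, 8, 4]


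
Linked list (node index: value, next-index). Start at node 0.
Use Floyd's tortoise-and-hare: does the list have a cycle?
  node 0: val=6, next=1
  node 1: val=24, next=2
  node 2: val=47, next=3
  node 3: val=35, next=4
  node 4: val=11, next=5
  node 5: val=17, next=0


Floyd's tortoise (slow, +1) and hare (fast, +2):
  init: slow=0, fast=0
  step 1: slow=1, fast=2
  step 2: slow=2, fast=4
  step 3: slow=3, fast=0
  step 4: slow=4, fast=2
  step 5: slow=5, fast=4
  step 6: slow=0, fast=0
  slow == fast at node 0: cycle detected

Cycle: yes


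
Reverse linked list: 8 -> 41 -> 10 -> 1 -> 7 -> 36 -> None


Step 1: curr=8, set curr.next=prev(None) | reversed so far: 8
Step 2: curr=41, set curr.next=prev(8) | reversed so far: 41 -> 8
Step 3: curr=10, set curr.next=prev(41) | reversed so far: 10 -> 41 -> 8
Step 4: curr=1, set curr.next=prev(10) | reversed so far: 1 -> 10 -> 41 -> 8
Step 5: curr=7, set curr.next=prev(1) | reversed so far: 7 -> 1 -> 10 -> 41 -> 8
Step 6: curr=36, set curr.next=prev(7) | reversed so far: 36 -> 7 -> 1 -> 10 -> 41 -> 8

36 -> 7 -> 1 -> 10 -> 41 -> 8 -> None


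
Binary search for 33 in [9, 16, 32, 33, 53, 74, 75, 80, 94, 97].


Step 1: lo=0, hi=9, mid=4, val=53
Step 2: lo=0, hi=3, mid=1, val=16
Step 3: lo=2, hi=3, mid=2, val=32
Step 4: lo=3, hi=3, mid=3, val=33

Found at index 3


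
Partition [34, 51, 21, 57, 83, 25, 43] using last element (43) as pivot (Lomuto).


Pivot: 43
  34 <= 43: advance i (no swap)
  21 <= 43: swap -> [34, 21, 51, 57, 83, 25, 43]
  25 <= 43: swap -> [34, 21, 25, 57, 83, 51, 43]
Place pivot at 3: [34, 21, 25, 43, 83, 51, 57]

Partitioned: [34, 21, 25, 43, 83, 51, 57]


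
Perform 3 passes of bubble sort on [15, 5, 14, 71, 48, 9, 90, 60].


Initial: [15, 5, 14, 71, 48, 9, 90, 60]
Pass 1: [5, 14, 15, 48, 9, 71, 60, 90] (5 swaps)
Pass 2: [5, 14, 15, 9, 48, 60, 71, 90] (2 swaps)
Pass 3: [5, 14, 9, 15, 48, 60, 71, 90] (1 swaps)

After 3 passes: [5, 14, 9, 15, 48, 60, 71, 90]


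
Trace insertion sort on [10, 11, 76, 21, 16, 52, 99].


Initial: [10, 11, 76, 21, 16, 52, 99]
Insert 11: [10, 11, 76, 21, 16, 52, 99]
Insert 76: [10, 11, 76, 21, 16, 52, 99]
Insert 21: [10, 11, 21, 76, 16, 52, 99]
Insert 16: [10, 11, 16, 21, 76, 52, 99]
Insert 52: [10, 11, 16, 21, 52, 76, 99]
Insert 99: [10, 11, 16, 21, 52, 76, 99]

Sorted: [10, 11, 16, 21, 52, 76, 99]


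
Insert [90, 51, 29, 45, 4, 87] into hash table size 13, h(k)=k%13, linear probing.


Insert 90: h=12 -> slot 12
Insert 51: h=12, 1 probes -> slot 0
Insert 29: h=3 -> slot 3
Insert 45: h=6 -> slot 6
Insert 4: h=4 -> slot 4
Insert 87: h=9 -> slot 9

Table: [51, None, None, 29, 4, None, 45, None, None, 87, None, None, 90]


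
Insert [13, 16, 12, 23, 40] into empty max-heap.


Insert 13: [13]
Insert 16: [16, 13]
Insert 12: [16, 13, 12]
Insert 23: [23, 16, 12, 13]
Insert 40: [40, 23, 12, 13, 16]

Final heap: [40, 23, 12, 13, 16]


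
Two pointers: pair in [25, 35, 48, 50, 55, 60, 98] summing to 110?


lo=0(25)+hi=6(98)=123
lo=0(25)+hi=5(60)=85
lo=1(35)+hi=5(60)=95
lo=2(48)+hi=5(60)=108
lo=3(50)+hi=5(60)=110

Yes: 50+60=110


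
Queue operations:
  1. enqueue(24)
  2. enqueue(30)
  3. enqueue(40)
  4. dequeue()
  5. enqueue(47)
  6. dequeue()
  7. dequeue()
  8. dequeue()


enqueue(24) -> [24]
enqueue(30) -> [24, 30]
enqueue(40) -> [24, 30, 40]
dequeue()->24, [30, 40]
enqueue(47) -> [30, 40, 47]
dequeue()->30, [40, 47]
dequeue()->40, [47]
dequeue()->47, []

Final queue: []


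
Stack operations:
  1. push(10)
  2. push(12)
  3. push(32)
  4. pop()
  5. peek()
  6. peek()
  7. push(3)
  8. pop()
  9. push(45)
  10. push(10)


push(10) -> [10]
push(12) -> [10, 12]
push(32) -> [10, 12, 32]
pop()->32, [10, 12]
peek()->12
peek()->12
push(3) -> [10, 12, 3]
pop()->3, [10, 12]
push(45) -> [10, 12, 45]
push(10) -> [10, 12, 45, 10]

Final stack: [10, 12, 45, 10]


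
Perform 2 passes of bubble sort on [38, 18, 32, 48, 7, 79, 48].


Initial: [38, 18, 32, 48, 7, 79, 48]
Pass 1: [18, 32, 38, 7, 48, 48, 79] (4 swaps)
Pass 2: [18, 32, 7, 38, 48, 48, 79] (1 swaps)

After 2 passes: [18, 32, 7, 38, 48, 48, 79]


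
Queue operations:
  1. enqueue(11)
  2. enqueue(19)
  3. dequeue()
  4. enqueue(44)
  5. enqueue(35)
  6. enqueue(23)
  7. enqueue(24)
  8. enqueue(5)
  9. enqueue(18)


enqueue(11) -> [11]
enqueue(19) -> [11, 19]
dequeue()->11, [19]
enqueue(44) -> [19, 44]
enqueue(35) -> [19, 44, 35]
enqueue(23) -> [19, 44, 35, 23]
enqueue(24) -> [19, 44, 35, 23, 24]
enqueue(5) -> [19, 44, 35, 23, 24, 5]
enqueue(18) -> [19, 44, 35, 23, 24, 5, 18]

Final queue: [19, 44, 35, 23, 24, 5, 18]


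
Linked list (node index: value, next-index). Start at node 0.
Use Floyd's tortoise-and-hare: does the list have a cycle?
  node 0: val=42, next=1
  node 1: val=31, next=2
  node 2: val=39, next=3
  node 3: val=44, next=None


Floyd's tortoise (slow, +1) and hare (fast, +2):
  init: slow=0, fast=0
  step 1: slow=1, fast=2
  step 2: fast 2->3->None, no cycle

Cycle: no


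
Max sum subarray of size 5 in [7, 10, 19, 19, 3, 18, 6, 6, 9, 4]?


[0:5]: 58
[1:6]: 69
[2:7]: 65
[3:8]: 52
[4:9]: 42
[5:10]: 43

Max: 69 at [1:6]


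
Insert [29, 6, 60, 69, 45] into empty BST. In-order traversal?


Insert 29: root
Insert 6: L from 29
Insert 60: R from 29
Insert 69: R from 29 -> R from 60
Insert 45: R from 29 -> L from 60

In-order: [6, 29, 45, 60, 69]


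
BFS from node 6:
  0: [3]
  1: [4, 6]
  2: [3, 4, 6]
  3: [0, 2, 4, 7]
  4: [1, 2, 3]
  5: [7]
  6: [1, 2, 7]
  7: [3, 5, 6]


Visit 6, enqueue [1, 2, 7]
Visit 1, enqueue [4]
Visit 2, enqueue [3]
Visit 7, enqueue [5]
Visit 4, enqueue []
Visit 3, enqueue [0]
Visit 5, enqueue []
Visit 0, enqueue []

BFS order: [6, 1, 2, 7, 4, 3, 5, 0]


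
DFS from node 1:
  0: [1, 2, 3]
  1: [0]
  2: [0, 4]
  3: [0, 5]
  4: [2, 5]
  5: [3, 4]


Visit 1, push [0]
Visit 0, push [3, 2]
Visit 2, push [4]
Visit 4, push [5]
Visit 5, push [3]
Visit 3, push []

DFS order: [1, 0, 2, 4, 5, 3]


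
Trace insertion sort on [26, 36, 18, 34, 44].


Initial: [26, 36, 18, 34, 44]
Insert 36: [26, 36, 18, 34, 44]
Insert 18: [18, 26, 36, 34, 44]
Insert 34: [18, 26, 34, 36, 44]
Insert 44: [18, 26, 34, 36, 44]

Sorted: [18, 26, 34, 36, 44]


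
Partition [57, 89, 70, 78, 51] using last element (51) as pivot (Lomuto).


Pivot: 51
Place pivot at 0: [51, 89, 70, 78, 57]

Partitioned: [51, 89, 70, 78, 57]


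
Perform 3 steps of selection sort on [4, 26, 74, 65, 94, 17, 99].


Initial: [4, 26, 74, 65, 94, 17, 99]
Step 1: min=4 at 0
  Swap: [4, 26, 74, 65, 94, 17, 99]
Step 2: min=17 at 5
  Swap: [4, 17, 74, 65, 94, 26, 99]
Step 3: min=26 at 5
  Swap: [4, 17, 26, 65, 94, 74, 99]

After 3 steps: [4, 17, 26, 65, 94, 74, 99]


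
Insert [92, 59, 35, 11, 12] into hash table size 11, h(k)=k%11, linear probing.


Insert 92: h=4 -> slot 4
Insert 59: h=4, 1 probes -> slot 5
Insert 35: h=2 -> slot 2
Insert 11: h=0 -> slot 0
Insert 12: h=1 -> slot 1

Table: [11, 12, 35, None, 92, 59, None, None, None, None, None]


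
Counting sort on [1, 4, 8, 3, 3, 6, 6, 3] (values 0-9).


Input: [1, 4, 8, 3, 3, 6, 6, 3]
Counts: [0, 1, 0, 3, 1, 0, 2, 0, 1, 0]

Sorted: [1, 3, 3, 3, 4, 6, 6, 8]


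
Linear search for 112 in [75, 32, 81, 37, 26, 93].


i=0: 75!=112
i=1: 32!=112
i=2: 81!=112
i=3: 37!=112
i=4: 26!=112
i=5: 93!=112

Not found, 6 comps


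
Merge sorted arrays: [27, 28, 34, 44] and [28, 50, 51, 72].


Take 27 from A
Take 28 from A
Take 28 from B
Take 34 from A
Take 44 from A

Merged: [27, 28, 28, 34, 44, 50, 51, 72]


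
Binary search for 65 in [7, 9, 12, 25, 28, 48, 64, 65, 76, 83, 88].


Step 1: lo=0, hi=10, mid=5, val=48
Step 2: lo=6, hi=10, mid=8, val=76
Step 3: lo=6, hi=7, mid=6, val=64
Step 4: lo=7, hi=7, mid=7, val=65

Found at index 7


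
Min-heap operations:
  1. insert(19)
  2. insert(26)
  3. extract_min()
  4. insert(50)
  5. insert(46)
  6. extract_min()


insert(19) -> [19]
insert(26) -> [19, 26]
extract_min()->19, [26]
insert(50) -> [26, 50]
insert(46) -> [26, 50, 46]
extract_min()->26, [46, 50]

Final heap: [46, 50]


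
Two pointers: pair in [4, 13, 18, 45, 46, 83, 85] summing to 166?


lo=0(4)+hi=6(85)=89
lo=1(13)+hi=6(85)=98
lo=2(18)+hi=6(85)=103
lo=3(45)+hi=6(85)=130
lo=4(46)+hi=6(85)=131
lo=5(83)+hi=6(85)=168

No pair found


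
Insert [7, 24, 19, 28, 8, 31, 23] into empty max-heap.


Insert 7: [7]
Insert 24: [24, 7]
Insert 19: [24, 7, 19]
Insert 28: [28, 24, 19, 7]
Insert 8: [28, 24, 19, 7, 8]
Insert 31: [31, 24, 28, 7, 8, 19]
Insert 23: [31, 24, 28, 7, 8, 19, 23]

Final heap: [31, 24, 28, 7, 8, 19, 23]


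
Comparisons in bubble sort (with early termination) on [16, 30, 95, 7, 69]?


Algorithm: bubble sort (with early termination)
Input: [16, 30, 95, 7, 69]
Sorted: [7, 16, 30, 69, 95]

10


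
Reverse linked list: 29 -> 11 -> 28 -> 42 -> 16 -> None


Step 1: curr=29, set curr.next=prev(None) | reversed so far: 29
Step 2: curr=11, set curr.next=prev(29) | reversed so far: 11 -> 29
Step 3: curr=28, set curr.next=prev(11) | reversed so far: 28 -> 11 -> 29
Step 4: curr=42, set curr.next=prev(28) | reversed so far: 42 -> 28 -> 11 -> 29
Step 5: curr=16, set curr.next=prev(42) | reversed so far: 16 -> 42 -> 28 -> 11 -> 29

16 -> 42 -> 28 -> 11 -> 29 -> None


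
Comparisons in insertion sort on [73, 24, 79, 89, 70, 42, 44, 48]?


Algorithm: insertion sort
Input: [73, 24, 79, 89, 70, 42, 44, 48]
Sorted: [24, 42, 44, 48, 70, 73, 79, 89]

22


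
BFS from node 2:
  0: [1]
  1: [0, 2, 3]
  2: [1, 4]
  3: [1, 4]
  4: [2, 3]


Visit 2, enqueue [1, 4]
Visit 1, enqueue [0, 3]
Visit 4, enqueue []
Visit 0, enqueue []
Visit 3, enqueue []

BFS order: [2, 1, 4, 0, 3]


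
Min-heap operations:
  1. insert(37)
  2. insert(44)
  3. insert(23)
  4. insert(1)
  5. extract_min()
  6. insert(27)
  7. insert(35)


insert(37) -> [37]
insert(44) -> [37, 44]
insert(23) -> [23, 44, 37]
insert(1) -> [1, 23, 37, 44]
extract_min()->1, [23, 44, 37]
insert(27) -> [23, 27, 37, 44]
insert(35) -> [23, 27, 37, 44, 35]

Final heap: [23, 27, 37, 44, 35]


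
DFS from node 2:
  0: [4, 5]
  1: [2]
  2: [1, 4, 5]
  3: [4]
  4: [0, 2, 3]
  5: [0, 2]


Visit 2, push [5, 4, 1]
Visit 1, push []
Visit 4, push [3, 0]
Visit 0, push [5]
Visit 5, push []
Visit 3, push []

DFS order: [2, 1, 4, 0, 5, 3]


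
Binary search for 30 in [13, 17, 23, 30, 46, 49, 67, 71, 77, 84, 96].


Step 1: lo=0, hi=10, mid=5, val=49
Step 2: lo=0, hi=4, mid=2, val=23
Step 3: lo=3, hi=4, mid=3, val=30

Found at index 3


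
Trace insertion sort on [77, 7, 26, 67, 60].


Initial: [77, 7, 26, 67, 60]
Insert 7: [7, 77, 26, 67, 60]
Insert 26: [7, 26, 77, 67, 60]
Insert 67: [7, 26, 67, 77, 60]
Insert 60: [7, 26, 60, 67, 77]

Sorted: [7, 26, 60, 67, 77]


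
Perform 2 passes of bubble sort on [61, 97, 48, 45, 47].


Initial: [61, 97, 48, 45, 47]
Pass 1: [61, 48, 45, 47, 97] (3 swaps)
Pass 2: [48, 45, 47, 61, 97] (3 swaps)

After 2 passes: [48, 45, 47, 61, 97]


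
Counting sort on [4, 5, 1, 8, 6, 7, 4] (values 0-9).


Input: [4, 5, 1, 8, 6, 7, 4]
Counts: [0, 1, 0, 0, 2, 1, 1, 1, 1, 0]

Sorted: [1, 4, 4, 5, 6, 7, 8]


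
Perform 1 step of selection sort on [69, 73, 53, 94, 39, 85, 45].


Initial: [69, 73, 53, 94, 39, 85, 45]
Step 1: min=39 at 4
  Swap: [39, 73, 53, 94, 69, 85, 45]

After 1 step: [39, 73, 53, 94, 69, 85, 45]


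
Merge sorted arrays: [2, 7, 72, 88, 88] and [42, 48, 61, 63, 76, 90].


Take 2 from A
Take 7 from A
Take 42 from B
Take 48 from B
Take 61 from B
Take 63 from B
Take 72 from A
Take 76 from B
Take 88 from A
Take 88 from A

Merged: [2, 7, 42, 48, 61, 63, 72, 76, 88, 88, 90]


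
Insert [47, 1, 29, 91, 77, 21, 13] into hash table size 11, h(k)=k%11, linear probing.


Insert 47: h=3 -> slot 3
Insert 1: h=1 -> slot 1
Insert 29: h=7 -> slot 7
Insert 91: h=3, 1 probes -> slot 4
Insert 77: h=0 -> slot 0
Insert 21: h=10 -> slot 10
Insert 13: h=2 -> slot 2

Table: [77, 1, 13, 47, 91, None, None, 29, None, None, 21]
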